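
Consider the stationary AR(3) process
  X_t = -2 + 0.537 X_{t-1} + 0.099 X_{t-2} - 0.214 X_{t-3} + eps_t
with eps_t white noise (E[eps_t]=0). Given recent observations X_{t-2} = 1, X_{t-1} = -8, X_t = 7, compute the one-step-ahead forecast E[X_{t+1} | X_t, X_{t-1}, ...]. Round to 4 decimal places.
E[X_{t+1} \mid \mathcal F_t] = 0.7530

For an AR(p) model X_t = c + sum_i phi_i X_{t-i} + eps_t, the
one-step-ahead conditional mean is
  E[X_{t+1} | X_t, ...] = c + sum_i phi_i X_{t+1-i}.
Substitute known values:
  E[X_{t+1} | ...] = -2 + (0.537) * (7) + (0.099) * (-8) + (-0.214) * (1)
                   = 0.7530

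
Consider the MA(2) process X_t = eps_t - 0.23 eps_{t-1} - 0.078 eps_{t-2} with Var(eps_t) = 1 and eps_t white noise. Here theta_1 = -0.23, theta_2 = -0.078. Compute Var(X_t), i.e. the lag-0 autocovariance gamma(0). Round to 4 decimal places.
\gamma(0) = 1.0590

For an MA(q) process X_t = eps_t + sum_i theta_i eps_{t-i} with
Var(eps_t) = sigma^2, the variance is
  gamma(0) = sigma^2 * (1 + sum_i theta_i^2).
  sum_i theta_i^2 = (-0.23)^2 + (-0.078)^2 = 0.0529 + 0.006084 = 0.058984.
  gamma(0) = 1 * (1 + 0.058984) = 1 * 1.058984 = 1.058984, which rounds to 1.0590.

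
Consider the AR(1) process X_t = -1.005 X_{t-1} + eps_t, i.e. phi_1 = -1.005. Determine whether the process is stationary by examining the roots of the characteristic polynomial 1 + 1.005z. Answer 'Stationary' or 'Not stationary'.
\text{Not stationary}

The AR(p) characteristic polynomial is P(z) = 1 + 1.005z.
Stationarity requires all roots to lie outside the unit circle, i.e. |z| > 1 for every root.
This is linear in z: 1 + (1.005) z = 0  =>  z = -1/(1.005) = -0.995025,  |z| = 0.995025.
Moduli of all roots: 0.9950.
All moduli strictly greater than 1? No.
Verdict: Not stationary.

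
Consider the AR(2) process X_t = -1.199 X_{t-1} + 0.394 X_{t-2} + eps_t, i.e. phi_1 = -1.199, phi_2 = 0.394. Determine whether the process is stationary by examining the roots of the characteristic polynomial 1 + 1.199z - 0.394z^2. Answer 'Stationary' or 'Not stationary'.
\text{Not stationary}

The AR(p) characteristic polynomial is P(z) = 1 + 1.199z - 0.394z^2.
Stationarity requires all roots to lie outside the unit circle, i.e. |z| > 1 for every root.
Set 1 + (1.199) z + (-0.394) z^2 = 0, i.e. a z^2 + b z + c = 0 with a = -0.394, b = 1.199, c = 1.
Discriminant D = b^2 - 4ac = (1.199)^2 - 4*(-0.394)*1 = 1.437601 - (-1.576) = 3.013601.
D >= 0, so the roots are real: z = (-b +/- sqrt(D)) / (2a) = (-1.199 +/- 1.735973) / (-0.788).
  z_1 = (-1.199 + 1.735973) / (-0.788) = -0.6814,   |z_1| = 0.6814.
  z_2 = (-1.199 - 1.735973) / (-0.788) = 3.7246,   |z_2| = 3.7246.
Moduli of all roots: 0.6814, 3.7246.
All moduli strictly greater than 1? No.
Verdict: Not stationary.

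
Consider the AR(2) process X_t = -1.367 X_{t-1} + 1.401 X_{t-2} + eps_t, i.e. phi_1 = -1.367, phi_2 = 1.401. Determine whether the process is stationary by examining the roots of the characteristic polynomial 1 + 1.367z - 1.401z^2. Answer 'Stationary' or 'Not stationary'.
\text{Not stationary}

The AR(p) characteristic polynomial is P(z) = 1 + 1.367z - 1.401z^2.
Stationarity requires all roots to lie outside the unit circle, i.e. |z| > 1 for every root.
Set 1 + (1.367) z + (-1.401) z^2 = 0, i.e. a z^2 + b z + c = 0 with a = -1.401, b = 1.367, c = 1.
Discriminant D = b^2 - 4ac = (1.367)^2 - 4*(-1.401)*1 = 1.868689 - (-5.604) = 7.472689.
D >= 0, so the roots are real: z = (-b +/- sqrt(D)) / (2a) = (-1.367 +/- 2.733622) / (-2.802).
  z_1 = (-1.367 + 2.733622) / (-2.802) = -0.4877,   |z_1| = 0.4877.
  z_2 = (-1.367 - 2.733622) / (-2.802) = 1.4635,   |z_2| = 1.4635.
Moduli of all roots: 0.4877, 1.4635.
All moduli strictly greater than 1? No.
Verdict: Not stationary.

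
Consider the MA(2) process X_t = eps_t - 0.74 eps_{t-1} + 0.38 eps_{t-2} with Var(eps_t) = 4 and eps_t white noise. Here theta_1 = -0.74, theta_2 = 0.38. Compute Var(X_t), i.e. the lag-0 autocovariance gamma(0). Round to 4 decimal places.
\gamma(0) = 6.7680

For an MA(q) process X_t = eps_t + sum_i theta_i eps_{t-i} with
Var(eps_t) = sigma^2, the variance is
  gamma(0) = sigma^2 * (1 + sum_i theta_i^2).
  sum_i theta_i^2 = (-0.74)^2 + (0.38)^2 = 0.5476 + 0.1444 = 0.692.
  gamma(0) = 4 * (1 + 0.692) = 4 * 1.692 = 6.768, which rounds to 6.7680.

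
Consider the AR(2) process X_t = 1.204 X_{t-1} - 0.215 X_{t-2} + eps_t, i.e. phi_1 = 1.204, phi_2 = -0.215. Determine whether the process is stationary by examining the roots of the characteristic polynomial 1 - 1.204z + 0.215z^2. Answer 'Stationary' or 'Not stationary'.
\text{Stationary}

The AR(p) characteristic polynomial is P(z) = 1 - 1.204z + 0.215z^2.
Stationarity requires all roots to lie outside the unit circle, i.e. |z| > 1 for every root.
Set 1 + (-1.204) z + (0.215) z^2 = 0, i.e. a z^2 + b z + c = 0 with a = 0.215, b = -1.204, c = 1.
Discriminant D = b^2 - 4ac = (-1.204)^2 - 4*(0.215)*1 = 1.449616 - (0.86) = 0.589616.
D >= 0, so the roots are real: z = (-b +/- sqrt(D)) / (2a) = (1.204 +/- 0.767865) / (0.43).
  z_1 = (1.204 + 0.767865) / (0.43) = 4.5857,   |z_1| = 4.5857.
  z_2 = (1.204 - 0.767865) / (0.43) = 1.0143,   |z_2| = 1.0143.
Moduli of all roots: 4.5857, 1.0143.
All moduli strictly greater than 1? Yes.
Verdict: Stationary.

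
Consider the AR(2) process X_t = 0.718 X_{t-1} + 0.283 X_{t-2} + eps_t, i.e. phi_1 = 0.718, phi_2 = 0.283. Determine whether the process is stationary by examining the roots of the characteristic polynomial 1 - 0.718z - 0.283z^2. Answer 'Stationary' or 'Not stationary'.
\text{Not stationary}

The AR(p) characteristic polynomial is P(z) = 1 - 0.718z - 0.283z^2.
Stationarity requires all roots to lie outside the unit circle, i.e. |z| > 1 for every root.
Set 1 + (-0.718) z + (-0.283) z^2 = 0, i.e. a z^2 + b z + c = 0 with a = -0.283, b = -0.718, c = 1.
Discriminant D = b^2 - 4ac = (-0.718)^2 - 4*(-0.283)*1 = 0.515524 - (-1.132) = 1.647524.
D >= 0, so the roots are real: z = (-b +/- sqrt(D)) / (2a) = (0.718 +/- 1.283559) / (-0.566).
  z_1 = (0.718 + 1.283559) / (-0.566) = -3.5363,   |z_1| = 3.5363.
  z_2 = (0.718 - 1.283559) / (-0.566) = 0.9992,   |z_2| = 0.9992.
Moduli of all roots: 3.5363, 0.9992.
All moduli strictly greater than 1? No.
Verdict: Not stationary.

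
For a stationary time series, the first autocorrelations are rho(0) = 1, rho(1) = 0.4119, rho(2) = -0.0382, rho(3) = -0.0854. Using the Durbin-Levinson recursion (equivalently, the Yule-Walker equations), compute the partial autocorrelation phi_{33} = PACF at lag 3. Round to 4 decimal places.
\phi_{33} = 0.0480

The PACF at lag k is phi_{kk}, the last component of the solution
to the Yule-Walker system G_k phi = r_k where
  (G_k)_{ij} = rho(|i - j|), (r_k)_i = rho(i), i,j = 1..k.
Equivalently, Durbin-Levinson gives phi_{kk} iteratively:
  phi_{11} = rho(1)
  phi_{kk} = [rho(k) - sum_{j=1..k-1} phi_{k-1,j} rho(k-j)]
            / [1 - sum_{j=1..k-1} phi_{k-1,j} rho(j)],
  phi_{k,j} = phi_{k-1,j} - phi_{kk} phi_{k-1,k-j},  j = 1..k-1.
Step k = 1:
  phi_11 = rho(1) = 0.4119.
Step k = 2:
  phi_22 = [rho(2) - phi_11 rho(1)] / [1 - phi_11 rho(1)] = [-0.0382 - (0.4119)(0.4119)] / [1 - (0.4119)(0.4119)]
         = -0.20786161 / 0.83033839 = -0.250334.
  Update: phi_21 = phi_11 - phi_22 phi_11 = 0.4119 - (-0.250334)(0.4119) = 0.515012.
Step k = 3:
  phi_33 = [rho(3) - phi_21 rho(2) - phi_22 rho(1)] / [1 - phi_21 rho(1) - phi_22 rho(2)]
    numerator   = -0.0854 - (0.515012)(-0.0382) - (-0.250334)(0.4119) = 0.03738589
    denominator = 1 - (0.515012)(0.4119) - (-0.250334)(-0.0382) = 0.77830364
  phi_33 = 0.03738589 / 0.77830364 = 0.048.
Therefore phi_{33} = 0.0480.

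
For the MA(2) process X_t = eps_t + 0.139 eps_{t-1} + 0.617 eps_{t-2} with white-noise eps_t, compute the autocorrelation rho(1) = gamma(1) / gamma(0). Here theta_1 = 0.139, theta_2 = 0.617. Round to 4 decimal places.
\rho(1) = 0.1605

For an MA(q) process with theta_0 = 1, the autocovariance is
  gamma(k) = sigma^2 * sum_{i=0..q-k} theta_i * theta_{i+k},
and rho(k) = gamma(k) / gamma(0). Sigma^2 cancels.
  numerator   = (1)*(0.139) + (0.139)*(0.617) = 0.224763.
  denominator = (1)^2 + (0.139)^2 + (0.617)^2 = 1.40001.
  rho(1) = 0.224763 / 1.40001 = 0.1605.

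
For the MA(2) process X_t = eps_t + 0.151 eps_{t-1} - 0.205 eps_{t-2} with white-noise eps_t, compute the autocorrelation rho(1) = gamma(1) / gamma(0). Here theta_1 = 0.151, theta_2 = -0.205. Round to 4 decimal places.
\rho(1) = 0.1127

For an MA(q) process with theta_0 = 1, the autocovariance is
  gamma(k) = sigma^2 * sum_{i=0..q-k} theta_i * theta_{i+k},
and rho(k) = gamma(k) / gamma(0). Sigma^2 cancels.
  numerator   = (1)*(0.151) + (0.151)*(-0.205) = 0.120045.
  denominator = (1)^2 + (0.151)^2 + (-0.205)^2 = 1.064826.
  rho(1) = 0.120045 / 1.064826 = 0.1127.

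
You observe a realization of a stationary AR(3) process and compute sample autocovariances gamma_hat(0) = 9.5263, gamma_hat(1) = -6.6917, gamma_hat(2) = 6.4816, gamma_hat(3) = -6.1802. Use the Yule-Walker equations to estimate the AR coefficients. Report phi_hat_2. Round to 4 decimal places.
\hat\phi_{2} = 0.2800

The Yule-Walker equations for an AR(p) process read, in matrix form,
  Gamma_p phi = r_p,   with   (Gamma_p)_{ij} = gamma(|i - j|),
                       (r_p)_i = gamma(i),   i,j = 1..p.
Substitute the sample gammas (Toeplitz matrix and right-hand side of size 3):
  Gamma_p = [[9.5263, -6.6917, 6.4816], [-6.6917, 9.5263, -6.6917], [6.4816, -6.6917, 9.5263]]
  r_p     = [-6.6917, 6.4816, -6.1802]
Written out (R1..R3):
  (R1) 9.5263 phi_1 - 6.6917 phi_2 + 6.4816 phi_3 = -6.6917
  (R2) -6.6917 phi_1 + 9.5263 phi_2 - 6.6917 phi_3 = 6.4816
  (R3) 6.4816 phi_1 - 6.6917 phi_2 + 9.5263 phi_3 = -6.1802
Gaussian elimination:
  R2 <- R2 - (-6.6917/9.5263) R1 = R2 - (-0.702445) R1:  4.82575 phi_2 - 2.138734 phi_3 = 1.78105
  R3 <- R3 - (6.4816/9.5263) R1 = R3 - (0.68039) R1:  -2.138734 phi_2 + 5.116284 phi_3 = -1.627234
  R3 <- R3 - (-2.138734/4.82575) R2 = R3 - (-0.443192) R2:  4.168414 phi_3 = -0.837887
Back-substitution:
  phi_hat_3 = -0.837887 / 4.168414 = -0.201008
  phi_hat_2 = (1.78105 - (-2.138734)(-0.201008)) / 4.82575 = 0.279987
  phi_hat_1 = (-6.6917 - (-6.6917)(0.279987) - (6.4816)(-0.201008)) / 9.5263 = -0.369005
So phi_hat = [-0.3690, 0.2800, -0.2010].
Therefore phi_hat_2 = 0.2800.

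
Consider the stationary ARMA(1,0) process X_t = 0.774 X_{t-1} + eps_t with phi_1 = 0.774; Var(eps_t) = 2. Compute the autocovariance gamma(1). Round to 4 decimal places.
\gamma(1) = 3.8611

Multiply the model equation by X_{t-k} and take expectations. With theta_0 = psi_0 = 1 and psi_j the MA(infinity) weights, this gives
  gamma(k) - sum_i phi_i gamma(k-i) = c_k,
  c_k = sigma^2 * sum_{j=k..q} theta_j psi_{j-k}   (c_k = 0 for k > q),
using gamma(-m) = gamma(m).
Pure AR (q = 0): c_0 = sigma^2 = 2, c_k = 0 for k >= 1.
Equations for k = 0 and k = 1 (AR order 1):
  gamma(0) = phi_1 gamma(1) + c_0
  gamma(1) = phi_1 gamma(0) + c_1
Substituting the second into the first: gamma(0) (1 - phi_1^2) = c_0 + phi_1 c_1, so
  gamma(0) = c_0 / (1 - phi_1^2) = 2 / (1 - (0.774)^2) = 2 / 0.400924 = 4.988477.
  gamma(1) = phi_1 gamma(0) = (0.774)(4.988477) = 3.861081.
Therefore gamma(1) = 3.8611 (to 4 decimal places).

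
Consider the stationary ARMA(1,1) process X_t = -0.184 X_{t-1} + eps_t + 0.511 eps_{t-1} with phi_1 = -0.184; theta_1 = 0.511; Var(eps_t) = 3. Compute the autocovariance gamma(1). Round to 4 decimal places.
\gamma(1) = 0.9199

Multiply the model equation by X_{t-k} and take expectations. With theta_0 = psi_0 = 1 and psi_j the MA(infinity) weights, this gives
  gamma(k) - sum_i phi_i gamma(k-i) = c_k,
  c_k = sigma^2 * sum_{j=k..q} theta_j psi_{j-k}   (c_k = 0 for k > q),
using gamma(-m) = gamma(m).
psi-weights needed (psi_j = theta_j + sum_i phi_i psi_{j-i}):
  psi_1 = theta_1 + phi_1 = 0.511 + (-0.184) = 0.327
Right-hand sides:
  c_0 = sigma^2 (1 + theta_1 psi_1) = 3 * (1 + (0.511)(0.327)) = 3 * 1.167097 = 3.501291
  c_1 = sigma^2 theta_1 = 3 * (0.511) = 1.533
  c_2 = 0
Equations for k = 0 and k = 1 (AR order 1):
  gamma(0) = phi_1 gamma(1) + c_0
  gamma(1) = phi_1 gamma(0) + c_1
Substituting the second into the first: gamma(0) (1 - phi_1^2) = c_0 + phi_1 c_1, so
  gamma(0) = (c_0 + phi_1 c_1) / (1 - phi_1^2) = (3.501291 + (-0.184)(1.533)) / (1 - (-0.184)^2) = 3.219219 / 0.966144 = 3.332028.
  gamma(1) = phi_1 gamma(0) + c_1 = (-0.184)(3.332028) + (1.533) = 0.919907.
Therefore gamma(1) = 0.9199 (to 4 decimal places).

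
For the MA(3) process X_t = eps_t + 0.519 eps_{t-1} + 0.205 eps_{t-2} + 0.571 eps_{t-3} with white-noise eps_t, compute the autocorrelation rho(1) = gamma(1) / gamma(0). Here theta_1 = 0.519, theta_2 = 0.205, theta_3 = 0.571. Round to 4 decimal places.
\rho(1) = 0.4534

For an MA(q) process with theta_0 = 1, the autocovariance is
  gamma(k) = sigma^2 * sum_{i=0..q-k} theta_i * theta_{i+k},
and rho(k) = gamma(k) / gamma(0). Sigma^2 cancels.
  numerator   = (1)*(0.519) + (0.519)*(0.205) + (0.205)*(0.571) = 0.74245.
  denominator = (1)^2 + (0.519)^2 + (0.205)^2 + (0.571)^2 = 1.637427.
  rho(1) = 0.74245 / 1.637427 = 0.4534.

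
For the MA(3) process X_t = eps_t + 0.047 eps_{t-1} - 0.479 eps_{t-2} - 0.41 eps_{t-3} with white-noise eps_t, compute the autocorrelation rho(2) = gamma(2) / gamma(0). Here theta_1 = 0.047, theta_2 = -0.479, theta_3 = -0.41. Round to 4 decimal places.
\rho(2) = -0.3560

For an MA(q) process with theta_0 = 1, the autocovariance is
  gamma(k) = sigma^2 * sum_{i=0..q-k} theta_i * theta_{i+k},
and rho(k) = gamma(k) / gamma(0). Sigma^2 cancels.
  numerator   = (1)*(-0.479) + (0.047)*(-0.41) = -0.49827.
  denominator = (1)^2 + (0.047)^2 + (-0.479)^2 + (-0.41)^2 = 1.39975.
  rho(2) = -0.49827 / 1.39975 = -0.3560.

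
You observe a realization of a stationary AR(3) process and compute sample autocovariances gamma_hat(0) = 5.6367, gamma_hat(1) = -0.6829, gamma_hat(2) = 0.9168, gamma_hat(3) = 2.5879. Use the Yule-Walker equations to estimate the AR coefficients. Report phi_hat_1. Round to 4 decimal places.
\hat\phi_{1} = -0.1800

The Yule-Walker equations for an AR(p) process read, in matrix form,
  Gamma_p phi = r_p,   with   (Gamma_p)_{ij} = gamma(|i - j|),
                       (r_p)_i = gamma(i),   i,j = 1..p.
Substitute the sample gammas (Toeplitz matrix and right-hand side of size 3):
  Gamma_p = [[5.6367, -0.6829, 0.9168], [-0.6829, 5.6367, -0.6829], [0.9168, -0.6829, 5.6367]]
  r_p     = [-0.6829, 0.9168, 2.5879]
Written out (R1..R3):
  (R1) 5.6367 phi_1 - 0.6829 phi_2 + 0.9168 phi_3 = -0.6829
  (R2) -0.6829 phi_1 + 5.6367 phi_2 - 0.6829 phi_3 = 0.9168
  (R3) 0.9168 phi_1 - 0.6829 phi_2 + 5.6367 phi_3 = 2.5879
Gaussian elimination:
  R2 <- R2 - (-0.6829/5.6367) R1 = R2 - (-0.121152) R1:  5.553965 phi_2 - 0.571827 phi_3 = 0.834065
  R3 <- R3 - (0.9168/5.6367) R1 = R3 - (0.162648) R1:  -0.571827 phi_2 + 5.487584 phi_3 = 2.698973
  R3 <- R3 - (-0.571827/5.553965) R2 = R3 - (-0.102958) R2:  5.42871 phi_3 = 2.784847
Back-substitution:
  phi_hat_3 = 2.784847 / 5.42871 = 0.512985
  phi_hat_2 = (0.834065 - (-0.571827)(0.512985)) / 5.553965 = 0.202991
  phi_hat_1 = (-0.6829 - (-0.6829)(0.202991) - (0.9168)(0.512985)) / 5.6367 = -0.179996
So phi_hat = [-0.1800, 0.2030, 0.5130].
Therefore phi_hat_1 = -0.1800.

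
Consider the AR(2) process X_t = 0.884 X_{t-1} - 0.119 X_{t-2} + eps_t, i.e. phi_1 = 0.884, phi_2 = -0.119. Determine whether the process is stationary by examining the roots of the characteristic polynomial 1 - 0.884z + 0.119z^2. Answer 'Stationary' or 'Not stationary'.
\text{Stationary}

The AR(p) characteristic polynomial is P(z) = 1 - 0.884z + 0.119z^2.
Stationarity requires all roots to lie outside the unit circle, i.e. |z| > 1 for every root.
Set 1 + (-0.884) z + (0.119) z^2 = 0, i.e. a z^2 + b z + c = 0 with a = 0.119, b = -0.884, c = 1.
Discriminant D = b^2 - 4ac = (-0.884)^2 - 4*(0.119)*1 = 0.781456 - (0.476) = 0.305456.
D >= 0, so the roots are real: z = (-b +/- sqrt(D)) / (2a) = (0.884 +/- 0.552681) / (0.238).
  z_1 = (0.884 + 0.552681) / (0.238) = 6.0365,   |z_1| = 6.0365.
  z_2 = (0.884 - 0.552681) / (0.238) = 1.3921,   |z_2| = 1.3921.
Moduli of all roots: 6.0365, 1.3921.
All moduli strictly greater than 1? Yes.
Verdict: Stationary.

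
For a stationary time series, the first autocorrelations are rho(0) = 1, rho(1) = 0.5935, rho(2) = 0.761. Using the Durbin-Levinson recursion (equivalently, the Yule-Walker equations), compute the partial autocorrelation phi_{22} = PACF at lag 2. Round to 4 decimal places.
\phi_{22} = 0.6310

The PACF at lag k is phi_{kk}, the last component of the solution
to the Yule-Walker system G_k phi = r_k where
  (G_k)_{ij} = rho(|i - j|), (r_k)_i = rho(i), i,j = 1..k.
Equivalently, Durbin-Levinson gives phi_{kk} iteratively:
  phi_{11} = rho(1)
  phi_{kk} = [rho(k) - sum_{j=1..k-1} phi_{k-1,j} rho(k-j)]
            / [1 - sum_{j=1..k-1} phi_{k-1,j} rho(j)],
  phi_{k,j} = phi_{k-1,j} - phi_{kk} phi_{k-1,k-j},  j = 1..k-1.
Step k = 1:
  phi_11 = rho(1) = 0.5935.
Step k = 2:
  phi_22 = [rho(2) - phi_11 rho(1)] / [1 - phi_11 rho(1)] = [0.761 - (0.5935)(0.5935)] / [1 - (0.5935)(0.5935)]
         = 0.40875775 / 0.64775775 = 0.631.
Therefore phi_{22} = 0.6310.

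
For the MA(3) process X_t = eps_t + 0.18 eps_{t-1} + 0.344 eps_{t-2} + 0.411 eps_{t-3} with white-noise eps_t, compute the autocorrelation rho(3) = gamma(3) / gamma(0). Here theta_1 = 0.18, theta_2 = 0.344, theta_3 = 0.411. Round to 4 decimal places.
\rho(3) = 0.3114

For an MA(q) process with theta_0 = 1, the autocovariance is
  gamma(k) = sigma^2 * sum_{i=0..q-k} theta_i * theta_{i+k},
and rho(k) = gamma(k) / gamma(0). Sigma^2 cancels.
  numerator   = (1)*(0.411) = 0.411.
  denominator = (1)^2 + (0.18)^2 + (0.344)^2 + (0.411)^2 = 1.319657.
  rho(3) = 0.411 / 1.319657 = 0.3114.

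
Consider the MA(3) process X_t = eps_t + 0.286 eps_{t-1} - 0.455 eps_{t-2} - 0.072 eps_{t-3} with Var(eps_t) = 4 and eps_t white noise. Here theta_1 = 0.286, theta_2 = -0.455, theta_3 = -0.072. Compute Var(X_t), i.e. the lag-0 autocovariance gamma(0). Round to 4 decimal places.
\gamma(0) = 5.1760

For an MA(q) process X_t = eps_t + sum_i theta_i eps_{t-i} with
Var(eps_t) = sigma^2, the variance is
  gamma(0) = sigma^2 * (1 + sum_i theta_i^2).
  sum_i theta_i^2 = (0.286)^2 + (-0.455)^2 + (-0.072)^2 = 0.081796 + 0.207025 + 0.005184 = 0.294005.
  gamma(0) = 4 * (1 + 0.294005) = 4 * 1.294005 = 5.17602, which rounds to 5.1760.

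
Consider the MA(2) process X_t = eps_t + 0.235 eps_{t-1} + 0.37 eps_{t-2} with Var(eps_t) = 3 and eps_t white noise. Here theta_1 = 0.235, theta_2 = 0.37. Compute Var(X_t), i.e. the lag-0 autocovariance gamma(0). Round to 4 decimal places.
\gamma(0) = 3.5764

For an MA(q) process X_t = eps_t + sum_i theta_i eps_{t-i} with
Var(eps_t) = sigma^2, the variance is
  gamma(0) = sigma^2 * (1 + sum_i theta_i^2).
  sum_i theta_i^2 = (0.235)^2 + (0.37)^2 = 0.055225 + 0.1369 = 0.192125.
  gamma(0) = 3 * (1 + 0.192125) = 3 * 1.192125 = 3.576375, which rounds to 3.5764.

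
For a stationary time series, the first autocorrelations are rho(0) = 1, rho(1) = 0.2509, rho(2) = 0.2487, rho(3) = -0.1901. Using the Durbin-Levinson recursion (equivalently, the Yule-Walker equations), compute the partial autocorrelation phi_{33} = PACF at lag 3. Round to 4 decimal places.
\phi_{33} = -0.3220

The PACF at lag k is phi_{kk}, the last component of the solution
to the Yule-Walker system G_k phi = r_k where
  (G_k)_{ij} = rho(|i - j|), (r_k)_i = rho(i), i,j = 1..k.
Equivalently, Durbin-Levinson gives phi_{kk} iteratively:
  phi_{11} = rho(1)
  phi_{kk} = [rho(k) - sum_{j=1..k-1} phi_{k-1,j} rho(k-j)]
            / [1 - sum_{j=1..k-1} phi_{k-1,j} rho(j)],
  phi_{k,j} = phi_{k-1,j} - phi_{kk} phi_{k-1,k-j},  j = 1..k-1.
Step k = 1:
  phi_11 = rho(1) = 0.2509.
Step k = 2:
  phi_22 = [rho(2) - phi_11 rho(1)] / [1 - phi_11 rho(1)] = [0.2487 - (0.2509)(0.2509)] / [1 - (0.2509)(0.2509)]
         = 0.18574919 / 0.93704919 = 0.198228.
  Update: phi_21 = phi_11 - phi_22 phi_11 = 0.2509 - (0.198228)(0.2509) = 0.201165.
Step k = 3:
  phi_33 = [rho(3) - phi_21 rho(2) - phi_22 rho(1)] / [1 - phi_21 rho(1) - phi_22 rho(2)]
    numerator   = -0.1901 - (0.201165)(0.2487) - (0.198228)(0.2509) = -0.289865
    denominator = 1 - (0.201165)(0.2509) - (0.198228)(0.2487) = 0.90022854
  phi_33 = -0.289865 / 0.90022854 = -0.322.
Therefore phi_{33} = -0.3220.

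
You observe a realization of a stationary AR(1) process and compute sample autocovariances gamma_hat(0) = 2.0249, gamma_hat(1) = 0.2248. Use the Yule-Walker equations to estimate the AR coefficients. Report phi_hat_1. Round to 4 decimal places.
\hat\phi_{1} = 0.1110

The Yule-Walker equations for an AR(p) process read, in matrix form,
  Gamma_p phi = r_p,   with   (Gamma_p)_{ij} = gamma(|i - j|),
                       (r_p)_i = gamma(i),   i,j = 1..p.
Substitute the sample gammas (Toeplitz matrix and right-hand side of size 1):
  Gamma_p = [[2.0249]]
  r_p     = [0.2248]
With p = 1 this is the single equation gamma(0) phi_1 = gamma(1):
  phi_hat_1 = gamma(1) / gamma(0) = 0.2248 / 2.0249 = 0.1110.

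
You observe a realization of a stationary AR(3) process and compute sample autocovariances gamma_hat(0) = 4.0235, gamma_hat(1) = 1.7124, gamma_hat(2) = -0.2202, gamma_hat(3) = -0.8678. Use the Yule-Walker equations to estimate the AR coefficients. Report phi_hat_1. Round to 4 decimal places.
\hat\phi_{1} = 0.5240

The Yule-Walker equations for an AR(p) process read, in matrix form,
  Gamma_p phi = r_p,   with   (Gamma_p)_{ij} = gamma(|i - j|),
                       (r_p)_i = gamma(i),   i,j = 1..p.
Substitute the sample gammas (Toeplitz matrix and right-hand side of size 3):
  Gamma_p = [[4.0235, 1.7124, -0.2202], [1.7124, 4.0235, 1.7124], [-0.2202, 1.7124, 4.0235]]
  r_p     = [1.7124, -0.2202, -0.8678]
Written out (R1..R3):
  (R1) 4.0235 phi_1 + 1.7124 phi_2 - 0.2202 phi_3 = 1.7124
  (R2) 1.7124 phi_1 + 4.0235 phi_2 + 1.7124 phi_3 = -0.2202
  (R3) -0.2202 phi_1 + 1.7124 phi_2 + 4.0235 phi_3 = -0.8678
Gaussian elimination:
  R2 <- R2 - (1.7124/4.0235) R1 = R2 - (0.4256) R1:  3.294703 phi_2 + 1.806117 phi_3 = -0.948997
  R3 <- R3 - (-0.2202/4.0235) R1 = R3 - (-0.054728) R1:  1.806117 phi_2 + 4.011449 phi_3 = -0.774083
  R3 <- R3 - (1.806117/3.294703) R2 = R3 - (0.548188) R2:  3.021357 phi_3 = -0.253854
Back-substitution:
  phi_hat_3 = -0.253854 / 3.021357 = -0.08402
  phi_hat_2 = (-0.948997 - (1.806117)(-0.08402)) / 3.294703 = -0.241978
  phi_hat_1 = (1.7124 - (1.7124)(-0.241978) - (-0.2202)(-0.08402)) / 4.0235 = 0.523987
So phi_hat = [0.5240, -0.2420, -0.0840].
Therefore phi_hat_1 = 0.5240.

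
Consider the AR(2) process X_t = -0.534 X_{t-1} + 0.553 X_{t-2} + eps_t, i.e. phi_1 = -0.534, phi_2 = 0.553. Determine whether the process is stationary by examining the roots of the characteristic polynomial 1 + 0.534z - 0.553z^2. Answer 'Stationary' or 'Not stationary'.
\text{Not stationary}

The AR(p) characteristic polynomial is P(z) = 1 + 0.534z - 0.553z^2.
Stationarity requires all roots to lie outside the unit circle, i.e. |z| > 1 for every root.
Set 1 + (0.534) z + (-0.553) z^2 = 0, i.e. a z^2 + b z + c = 0 with a = -0.553, b = 0.534, c = 1.
Discriminant D = b^2 - 4ac = (0.534)^2 - 4*(-0.553)*1 = 0.285156 - (-2.212) = 2.497156.
D >= 0, so the roots are real: z = (-b +/- sqrt(D)) / (2a) = (-0.534 +/- 1.580239) / (-1.106).
  z_1 = (-0.534 + 1.580239) / (-1.106) = -0.946,   |z_1| = 0.946.
  z_2 = (-0.534 - 1.580239) / (-1.106) = 1.9116,   |z_2| = 1.9116.
Moduli of all roots: 0.9460, 1.9116.
All moduli strictly greater than 1? No.
Verdict: Not stationary.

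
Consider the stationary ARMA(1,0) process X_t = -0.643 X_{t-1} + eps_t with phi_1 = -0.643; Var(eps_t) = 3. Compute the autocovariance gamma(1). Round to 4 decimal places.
\gamma(1) = -3.2887

Multiply the model equation by X_{t-k} and take expectations. With theta_0 = psi_0 = 1 and psi_j the MA(infinity) weights, this gives
  gamma(k) - sum_i phi_i gamma(k-i) = c_k,
  c_k = sigma^2 * sum_{j=k..q} theta_j psi_{j-k}   (c_k = 0 for k > q),
using gamma(-m) = gamma(m).
Pure AR (q = 0): c_0 = sigma^2 = 3, c_k = 0 for k >= 1.
Equations for k = 0 and k = 1 (AR order 1):
  gamma(0) = phi_1 gamma(1) + c_0
  gamma(1) = phi_1 gamma(0) + c_1
Substituting the second into the first: gamma(0) (1 - phi_1^2) = c_0 + phi_1 c_1, so
  gamma(0) = c_0 / (1 - phi_1^2) = 3 / (1 - (-0.643)^2) = 3 / 0.586551 = 5.114645.
  gamma(1) = phi_1 gamma(0) = (-0.643)(5.114645) = -3.288717.
Therefore gamma(1) = -3.2887 (to 4 decimal places).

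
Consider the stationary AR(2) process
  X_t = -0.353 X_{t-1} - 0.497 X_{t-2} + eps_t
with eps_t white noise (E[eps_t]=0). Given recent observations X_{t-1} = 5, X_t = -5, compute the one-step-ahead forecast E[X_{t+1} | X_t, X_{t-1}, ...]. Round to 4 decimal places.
E[X_{t+1} \mid \mathcal F_t] = -0.7200

For an AR(p) model X_t = c + sum_i phi_i X_{t-i} + eps_t, the
one-step-ahead conditional mean is
  E[X_{t+1} | X_t, ...] = c + sum_i phi_i X_{t+1-i}.
Substitute known values:
  E[X_{t+1} | ...] = (-0.353) * (-5) + (-0.497) * (5)
                   = -0.7200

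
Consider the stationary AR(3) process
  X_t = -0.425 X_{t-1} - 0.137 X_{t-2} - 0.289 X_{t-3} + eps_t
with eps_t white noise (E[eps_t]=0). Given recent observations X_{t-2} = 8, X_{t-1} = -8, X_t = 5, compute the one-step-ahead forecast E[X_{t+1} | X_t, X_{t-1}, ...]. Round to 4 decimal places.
E[X_{t+1} \mid \mathcal F_t] = -3.3410

For an AR(p) model X_t = c + sum_i phi_i X_{t-i} + eps_t, the
one-step-ahead conditional mean is
  E[X_{t+1} | X_t, ...] = c + sum_i phi_i X_{t+1-i}.
Substitute known values:
  E[X_{t+1} | ...] = (-0.425) * (5) + (-0.137) * (-8) + (-0.289) * (8)
                   = -3.3410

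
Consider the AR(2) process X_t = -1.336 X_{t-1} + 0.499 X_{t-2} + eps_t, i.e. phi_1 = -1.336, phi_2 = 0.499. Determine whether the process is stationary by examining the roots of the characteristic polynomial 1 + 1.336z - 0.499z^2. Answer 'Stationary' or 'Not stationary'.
\text{Not stationary}

The AR(p) characteristic polynomial is P(z) = 1 + 1.336z - 0.499z^2.
Stationarity requires all roots to lie outside the unit circle, i.e. |z| > 1 for every root.
Set 1 + (1.336) z + (-0.499) z^2 = 0, i.e. a z^2 + b z + c = 0 with a = -0.499, b = 1.336, c = 1.
Discriminant D = b^2 - 4ac = (1.336)^2 - 4*(-0.499)*1 = 1.784896 - (-1.996) = 3.780896.
D >= 0, so the roots are real: z = (-b +/- sqrt(D)) / (2a) = (-1.336 +/- 1.944453) / (-0.998).
  z_1 = (-1.336 + 1.944453) / (-0.998) = -0.6097,   |z_1| = 0.6097.
  z_2 = (-1.336 - 1.944453) / (-0.998) = 3.287,   |z_2| = 3.287.
Moduli of all roots: 0.6097, 3.2870.
All moduli strictly greater than 1? No.
Verdict: Not stationary.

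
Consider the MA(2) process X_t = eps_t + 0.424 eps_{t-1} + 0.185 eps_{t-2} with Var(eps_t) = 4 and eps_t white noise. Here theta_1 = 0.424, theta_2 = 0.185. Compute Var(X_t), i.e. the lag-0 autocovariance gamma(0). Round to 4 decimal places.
\gamma(0) = 4.8560

For an MA(q) process X_t = eps_t + sum_i theta_i eps_{t-i} with
Var(eps_t) = sigma^2, the variance is
  gamma(0) = sigma^2 * (1 + sum_i theta_i^2).
  sum_i theta_i^2 = (0.424)^2 + (0.185)^2 = 0.179776 + 0.034225 = 0.214001.
  gamma(0) = 4 * (1 + 0.214001) = 4 * 1.214001 = 4.856004, which rounds to 4.8560.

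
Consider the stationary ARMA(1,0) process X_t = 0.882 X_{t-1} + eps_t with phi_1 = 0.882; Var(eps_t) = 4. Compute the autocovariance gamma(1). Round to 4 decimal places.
\gamma(1) = 15.8865

Multiply the model equation by X_{t-k} and take expectations. With theta_0 = psi_0 = 1 and psi_j the MA(infinity) weights, this gives
  gamma(k) - sum_i phi_i gamma(k-i) = c_k,
  c_k = sigma^2 * sum_{j=k..q} theta_j psi_{j-k}   (c_k = 0 for k > q),
using gamma(-m) = gamma(m).
Pure AR (q = 0): c_0 = sigma^2 = 4, c_k = 0 for k >= 1.
Equations for k = 0 and k = 1 (AR order 1):
  gamma(0) = phi_1 gamma(1) + c_0
  gamma(1) = phi_1 gamma(0) + c_1
Substituting the second into the first: gamma(0) (1 - phi_1^2) = c_0 + phi_1 c_1, so
  gamma(0) = c_0 / (1 - phi_1^2) = 4 / (1 - (0.882)^2) = 4 / 0.222076 = 18.011852.
  gamma(1) = phi_1 gamma(0) = (0.882)(18.011852) = 15.886453.
Therefore gamma(1) = 15.8865 (to 4 decimal places).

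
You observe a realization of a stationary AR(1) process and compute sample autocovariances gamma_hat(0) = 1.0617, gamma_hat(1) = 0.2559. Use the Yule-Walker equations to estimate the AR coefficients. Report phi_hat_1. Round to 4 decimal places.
\hat\phi_{1} = 0.2410

The Yule-Walker equations for an AR(p) process read, in matrix form,
  Gamma_p phi = r_p,   with   (Gamma_p)_{ij} = gamma(|i - j|),
                       (r_p)_i = gamma(i),   i,j = 1..p.
Substitute the sample gammas (Toeplitz matrix and right-hand side of size 1):
  Gamma_p = [[1.0617]]
  r_p     = [0.2559]
With p = 1 this is the single equation gamma(0) phi_1 = gamma(1):
  phi_hat_1 = gamma(1) / gamma(0) = 0.2559 / 1.0617 = 0.2410.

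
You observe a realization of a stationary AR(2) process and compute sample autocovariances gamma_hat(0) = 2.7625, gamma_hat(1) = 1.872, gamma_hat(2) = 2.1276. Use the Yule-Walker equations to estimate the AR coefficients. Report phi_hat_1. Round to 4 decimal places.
\hat\phi_{1} = 0.2880

The Yule-Walker equations for an AR(p) process read, in matrix form,
  Gamma_p phi = r_p,   with   (Gamma_p)_{ij} = gamma(|i - j|),
                       (r_p)_i = gamma(i),   i,j = 1..p.
Substitute the sample gammas (Toeplitz matrix and right-hand side of size 2):
  Gamma_p = [[2.7625, 1.872], [1.872, 2.7625]]
  r_p     = [1.872, 2.1276]
Written out:
  2.7625 phi_1 + 1.872 phi_2 = 1.872
  1.872 phi_1 + 2.7625 phi_2 = 2.1276
Solve by Cramer's rule:
  det = gamma(0)^2 - gamma(1)^2 = (2.7625)^2 - (1.872)^2 = 7.63140625 - 3.504384 = 4.12702225
  phi_hat_1 = [gamma(1) gamma(0) - gamma(1) gamma(2)] / det = [(1.872)(2.7625) - (1.872)(2.1276)] / 4.12702225 = 1.1885328 / 4.12702225 = 0.288
  phi_hat_2 = [gamma(0) gamma(2) - gamma(1)^2] / det = [(2.7625)(2.1276) - (1.872)^2] / 4.12702225 = 2.373111 / 4.12702225 = 0.575
So phi_hat = [0.2880, 0.5750].
Therefore phi_hat_1 = 0.2880.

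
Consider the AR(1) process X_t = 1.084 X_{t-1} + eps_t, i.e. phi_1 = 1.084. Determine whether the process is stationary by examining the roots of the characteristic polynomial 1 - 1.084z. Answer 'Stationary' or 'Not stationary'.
\text{Not stationary}

The AR(p) characteristic polynomial is P(z) = 1 - 1.084z.
Stationarity requires all roots to lie outside the unit circle, i.e. |z| > 1 for every root.
This is linear in z: 1 + (-1.084) z = 0  =>  z = -1/(-1.084) = 0.922509,  |z| = 0.922509.
Moduli of all roots: 0.9225.
All moduli strictly greater than 1? No.
Verdict: Not stationary.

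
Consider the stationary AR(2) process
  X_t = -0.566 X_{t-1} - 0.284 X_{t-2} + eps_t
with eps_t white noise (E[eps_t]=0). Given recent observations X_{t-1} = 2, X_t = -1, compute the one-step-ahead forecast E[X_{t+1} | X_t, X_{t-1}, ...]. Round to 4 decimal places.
E[X_{t+1} \mid \mathcal F_t] = -0.0020

For an AR(p) model X_t = c + sum_i phi_i X_{t-i} + eps_t, the
one-step-ahead conditional mean is
  E[X_{t+1} | X_t, ...] = c + sum_i phi_i X_{t+1-i}.
Substitute known values:
  E[X_{t+1} | ...] = (-0.566) * (-1) + (-0.284) * (2)
                   = -0.0020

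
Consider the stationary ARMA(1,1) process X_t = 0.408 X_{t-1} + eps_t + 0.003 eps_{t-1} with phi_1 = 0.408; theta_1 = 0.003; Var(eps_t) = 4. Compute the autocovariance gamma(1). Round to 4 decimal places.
\gamma(1) = 1.9747

Multiply the model equation by X_{t-k} and take expectations. With theta_0 = psi_0 = 1 and psi_j the MA(infinity) weights, this gives
  gamma(k) - sum_i phi_i gamma(k-i) = c_k,
  c_k = sigma^2 * sum_{j=k..q} theta_j psi_{j-k}   (c_k = 0 for k > q),
using gamma(-m) = gamma(m).
psi-weights needed (psi_j = theta_j + sum_i phi_i psi_{j-i}):
  psi_1 = theta_1 + phi_1 = 0.003 + (0.408) = 0.411
Right-hand sides:
  c_0 = sigma^2 (1 + theta_1 psi_1) = 4 * (1 + (0.003)(0.411)) = 4 * 1.001233 = 4.004932
  c_1 = sigma^2 theta_1 = 4 * (0.003) = 0.012
  c_2 = 0
Equations for k = 0 and k = 1 (AR order 1):
  gamma(0) = phi_1 gamma(1) + c_0
  gamma(1) = phi_1 gamma(0) + c_1
Substituting the second into the first: gamma(0) (1 - phi_1^2) = c_0 + phi_1 c_1, so
  gamma(0) = (c_0 + phi_1 c_1) / (1 - phi_1^2) = (4.004932 + (0.408)(0.012)) / (1 - (0.408)^2) = 4.009828 / 0.833536 = 4.810624.
  gamma(1) = phi_1 gamma(0) + c_1 = (0.408)(4.810624) + (0.012) = 1.974734.
Therefore gamma(1) = 1.9747 (to 4 decimal places).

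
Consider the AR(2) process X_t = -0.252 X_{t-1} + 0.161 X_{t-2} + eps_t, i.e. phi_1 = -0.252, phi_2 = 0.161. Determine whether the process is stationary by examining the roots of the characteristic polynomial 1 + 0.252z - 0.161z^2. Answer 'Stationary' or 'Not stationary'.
\text{Stationary}

The AR(p) characteristic polynomial is P(z) = 1 + 0.252z - 0.161z^2.
Stationarity requires all roots to lie outside the unit circle, i.e. |z| > 1 for every root.
Set 1 + (0.252) z + (-0.161) z^2 = 0, i.e. a z^2 + b z + c = 0 with a = -0.161, b = 0.252, c = 1.
Discriminant D = b^2 - 4ac = (0.252)^2 - 4*(-0.161)*1 = 0.063504 - (-0.644) = 0.707504.
D >= 0, so the roots are real: z = (-b +/- sqrt(D)) / (2a) = (-0.252 +/- 0.841133) / (-0.322).
  z_1 = (-0.252 + 0.841133) / (-0.322) = -1.8296,   |z_1| = 1.8296.
  z_2 = (-0.252 - 0.841133) / (-0.322) = 3.3948,   |z_2| = 3.3948.
Moduli of all roots: 1.8296, 3.3948.
All moduli strictly greater than 1? Yes.
Verdict: Stationary.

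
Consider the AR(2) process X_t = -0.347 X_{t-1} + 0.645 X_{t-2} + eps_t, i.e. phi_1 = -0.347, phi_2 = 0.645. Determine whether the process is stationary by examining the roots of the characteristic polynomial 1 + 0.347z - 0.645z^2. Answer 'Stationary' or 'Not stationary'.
\text{Stationary}

The AR(p) characteristic polynomial is P(z) = 1 + 0.347z - 0.645z^2.
Stationarity requires all roots to lie outside the unit circle, i.e. |z| > 1 for every root.
Set 1 + (0.347) z + (-0.645) z^2 = 0, i.e. a z^2 + b z + c = 0 with a = -0.645, b = 0.347, c = 1.
Discriminant D = b^2 - 4ac = (0.347)^2 - 4*(-0.645)*1 = 0.120409 - (-2.58) = 2.700409.
D >= 0, so the roots are real: z = (-b +/- sqrt(D)) / (2a) = (-0.347 +/- 1.643292) / (-1.29).
  z_1 = (-0.347 + 1.643292) / (-1.29) = -1.0049,   |z_1| = 1.0049.
  z_2 = (-0.347 - 1.643292) / (-1.29) = 1.5429,   |z_2| = 1.5429.
Moduli of all roots: 1.0049, 1.5429.
All moduli strictly greater than 1? Yes.
Verdict: Stationary.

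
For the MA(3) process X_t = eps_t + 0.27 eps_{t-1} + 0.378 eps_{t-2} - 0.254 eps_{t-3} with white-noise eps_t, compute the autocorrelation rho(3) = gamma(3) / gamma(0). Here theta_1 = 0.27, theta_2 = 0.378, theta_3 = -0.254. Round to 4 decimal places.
\rho(3) = -0.1984

For an MA(q) process with theta_0 = 1, the autocovariance is
  gamma(k) = sigma^2 * sum_{i=0..q-k} theta_i * theta_{i+k},
and rho(k) = gamma(k) / gamma(0). Sigma^2 cancels.
  numerator   = (1)*(-0.254) = -0.254.
  denominator = (1)^2 + (0.27)^2 + (0.378)^2 + (-0.254)^2 = 1.2803.
  rho(3) = -0.254 / 1.2803 = -0.1984.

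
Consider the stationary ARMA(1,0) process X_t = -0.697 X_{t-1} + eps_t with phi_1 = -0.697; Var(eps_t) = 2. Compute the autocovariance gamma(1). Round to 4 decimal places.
\gamma(1) = -2.7111

Multiply the model equation by X_{t-k} and take expectations. With theta_0 = psi_0 = 1 and psi_j the MA(infinity) weights, this gives
  gamma(k) - sum_i phi_i gamma(k-i) = c_k,
  c_k = sigma^2 * sum_{j=k..q} theta_j psi_{j-k}   (c_k = 0 for k > q),
using gamma(-m) = gamma(m).
Pure AR (q = 0): c_0 = sigma^2 = 2, c_k = 0 for k >= 1.
Equations for k = 0 and k = 1 (AR order 1):
  gamma(0) = phi_1 gamma(1) + c_0
  gamma(1) = phi_1 gamma(0) + c_1
Substituting the second into the first: gamma(0) (1 - phi_1^2) = c_0 + phi_1 c_1, so
  gamma(0) = c_0 / (1 - phi_1^2) = 2 / (1 - (-0.697)^2) = 2 / 0.514191 = 3.889605.
  gamma(1) = phi_1 gamma(0) = (-0.697)(3.889605) = -2.711055.
Therefore gamma(1) = -2.7111 (to 4 decimal places).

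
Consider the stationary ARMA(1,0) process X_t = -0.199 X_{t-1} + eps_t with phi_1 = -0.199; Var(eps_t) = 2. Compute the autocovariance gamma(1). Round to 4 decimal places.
\gamma(1) = -0.4144

Multiply the model equation by X_{t-k} and take expectations. With theta_0 = psi_0 = 1 and psi_j the MA(infinity) weights, this gives
  gamma(k) - sum_i phi_i gamma(k-i) = c_k,
  c_k = sigma^2 * sum_{j=k..q} theta_j psi_{j-k}   (c_k = 0 for k > q),
using gamma(-m) = gamma(m).
Pure AR (q = 0): c_0 = sigma^2 = 2, c_k = 0 for k >= 1.
Equations for k = 0 and k = 1 (AR order 1):
  gamma(0) = phi_1 gamma(1) + c_0
  gamma(1) = phi_1 gamma(0) + c_1
Substituting the second into the first: gamma(0) (1 - phi_1^2) = c_0 + phi_1 c_1, so
  gamma(0) = c_0 / (1 - phi_1^2) = 2 / (1 - (-0.199)^2) = 2 / 0.960399 = 2.082468.
  gamma(1) = phi_1 gamma(0) = (-0.199)(2.082468) = -0.414411.
Therefore gamma(1) = -0.4144 (to 4 decimal places).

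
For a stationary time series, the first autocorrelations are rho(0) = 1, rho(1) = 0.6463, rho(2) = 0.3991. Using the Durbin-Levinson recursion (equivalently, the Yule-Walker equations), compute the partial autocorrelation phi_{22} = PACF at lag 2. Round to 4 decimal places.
\phi_{22} = -0.0319

The PACF at lag k is phi_{kk}, the last component of the solution
to the Yule-Walker system G_k phi = r_k where
  (G_k)_{ij} = rho(|i - j|), (r_k)_i = rho(i), i,j = 1..k.
Equivalently, Durbin-Levinson gives phi_{kk} iteratively:
  phi_{11} = rho(1)
  phi_{kk} = [rho(k) - sum_{j=1..k-1} phi_{k-1,j} rho(k-j)]
            / [1 - sum_{j=1..k-1} phi_{k-1,j} rho(j)],
  phi_{k,j} = phi_{k-1,j} - phi_{kk} phi_{k-1,k-j},  j = 1..k-1.
Step k = 1:
  phi_11 = rho(1) = 0.6463.
Step k = 2:
  phi_22 = [rho(2) - phi_11 rho(1)] / [1 - phi_11 rho(1)] = [0.3991 - (0.6463)(0.6463)] / [1 - (0.6463)(0.6463)]
         = -0.01860369 / 0.58229631 = -0.0319.
Therefore phi_{22} = -0.0319.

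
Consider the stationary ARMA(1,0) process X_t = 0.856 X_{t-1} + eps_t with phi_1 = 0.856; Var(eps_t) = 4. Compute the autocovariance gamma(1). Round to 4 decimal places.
\gamma(1) = 12.8113

Multiply the model equation by X_{t-k} and take expectations. With theta_0 = psi_0 = 1 and psi_j the MA(infinity) weights, this gives
  gamma(k) - sum_i phi_i gamma(k-i) = c_k,
  c_k = sigma^2 * sum_{j=k..q} theta_j psi_{j-k}   (c_k = 0 for k > q),
using gamma(-m) = gamma(m).
Pure AR (q = 0): c_0 = sigma^2 = 4, c_k = 0 for k >= 1.
Equations for k = 0 and k = 1 (AR order 1):
  gamma(0) = phi_1 gamma(1) + c_0
  gamma(1) = phi_1 gamma(0) + c_1
Substituting the second into the first: gamma(0) (1 - phi_1^2) = c_0 + phi_1 c_1, so
  gamma(0) = c_0 / (1 - phi_1^2) = 4 / (1 - (0.856)^2) = 4 / 0.267264 = 14.966475.
  gamma(1) = phi_1 gamma(0) = (0.856)(14.966475) = 12.811303.
Therefore gamma(1) = 12.8113 (to 4 decimal places).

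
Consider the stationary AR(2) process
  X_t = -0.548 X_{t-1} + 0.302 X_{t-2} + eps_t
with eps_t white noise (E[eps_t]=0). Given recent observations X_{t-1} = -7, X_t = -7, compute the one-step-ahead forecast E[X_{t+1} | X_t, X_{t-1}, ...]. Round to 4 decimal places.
E[X_{t+1} \mid \mathcal F_t] = 1.7220

For an AR(p) model X_t = c + sum_i phi_i X_{t-i} + eps_t, the
one-step-ahead conditional mean is
  E[X_{t+1} | X_t, ...] = c + sum_i phi_i X_{t+1-i}.
Substitute known values:
  E[X_{t+1} | ...] = (-0.548) * (-7) + (0.302) * (-7)
                   = 1.7220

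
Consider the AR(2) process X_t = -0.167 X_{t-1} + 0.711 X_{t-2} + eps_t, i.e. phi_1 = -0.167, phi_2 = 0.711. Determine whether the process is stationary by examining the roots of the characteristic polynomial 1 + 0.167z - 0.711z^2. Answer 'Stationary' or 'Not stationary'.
\text{Stationary}

The AR(p) characteristic polynomial is P(z) = 1 + 0.167z - 0.711z^2.
Stationarity requires all roots to lie outside the unit circle, i.e. |z| > 1 for every root.
Set 1 + (0.167) z + (-0.711) z^2 = 0, i.e. a z^2 + b z + c = 0 with a = -0.711, b = 0.167, c = 1.
Discriminant D = b^2 - 4ac = (0.167)^2 - 4*(-0.711)*1 = 0.027889 - (-2.844) = 2.871889.
D >= 0, so the roots are real: z = (-b +/- sqrt(D)) / (2a) = (-0.167 +/- 1.694665) / (-1.422).
  z_1 = (-0.167 + 1.694665) / (-1.422) = -1.0743,   |z_1| = 1.0743.
  z_2 = (-0.167 - 1.694665) / (-1.422) = 1.3092,   |z_2| = 1.3092.
Moduli of all roots: 1.0743, 1.3092.
All moduli strictly greater than 1? Yes.
Verdict: Stationary.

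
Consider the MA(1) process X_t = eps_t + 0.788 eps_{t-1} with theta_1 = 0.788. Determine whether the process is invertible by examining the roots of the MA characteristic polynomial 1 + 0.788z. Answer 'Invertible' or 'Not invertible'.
\text{Invertible}

The MA(q) characteristic polynomial is P(z) = 1 + 0.788z.
Invertibility requires all roots to lie outside the unit circle, i.e. |z| > 1 for every root.
This is linear in z: 1 + (0.788) z = 0  =>  z = -1/(0.788) = -1.269036,  |z| = 1.269036.
Moduli of all roots: 1.2690.
All moduli strictly greater than 1? Yes.
Verdict: Invertible.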